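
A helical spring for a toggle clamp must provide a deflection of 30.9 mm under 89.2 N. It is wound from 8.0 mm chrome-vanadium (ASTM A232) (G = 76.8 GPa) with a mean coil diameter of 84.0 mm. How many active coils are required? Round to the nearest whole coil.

23

Required rate k = F/δ = 89.2/30.9 = 2.8867 N/mm
N_a = Gd⁴/(8D³k) = (76.8×10³ × 8.0⁴)/(8 × 84.0³ × 2.8867)
    = 3.14573e+08 / 1.36878e+07 = 22.98 → 23 coils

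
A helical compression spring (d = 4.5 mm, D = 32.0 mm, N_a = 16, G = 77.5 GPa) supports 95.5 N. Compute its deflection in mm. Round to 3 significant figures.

k = Gd⁴/(8D³N_a) = (77.5×10³)(4.5⁴)/(8·32.0³·16) = 7.5769 N/mm
δ = F/k = 95.5 / 7.5769 = 12.604 mm

12.6 mm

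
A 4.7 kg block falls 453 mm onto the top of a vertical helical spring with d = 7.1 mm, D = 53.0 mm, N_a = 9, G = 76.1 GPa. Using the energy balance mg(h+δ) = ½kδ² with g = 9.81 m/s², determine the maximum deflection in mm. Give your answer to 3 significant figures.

50.7 mm

k = Gd⁴/(8D³N_a) = (76.1×10³)(7.1⁴)/(8·53.0³·9) = 18.041 N/mm
W = mg = 4.7 × 9.81 = 46.107 N
½kδ² − Wδ − Wh = 0 → δ = (W + √(W² + 2kWh))/k
δ = (46.107 + √(2125.9 + 753621))/18.041 = (46.107 + 869.34)/18.041 = 50.743 mm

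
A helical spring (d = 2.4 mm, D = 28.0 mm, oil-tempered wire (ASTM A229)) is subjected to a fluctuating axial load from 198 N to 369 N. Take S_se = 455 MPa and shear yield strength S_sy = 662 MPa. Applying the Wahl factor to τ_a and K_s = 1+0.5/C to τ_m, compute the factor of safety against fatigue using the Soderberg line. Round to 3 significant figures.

0.295

C = D/d = 28.0/2.4 = 11.6667; K_W = (4C−1)/(4C−4)+0.615/C = 1.1230; K_s = 1+0.5/C = 1.0429
F_a = (F_max−F_min)/2 = 85.5 N; F_m = (F_max+F_min)/2 = 283.5 N
τ_a = K_W·8F_aD/(πd³) = 1.1230 × 440.99 = 495.25 MPa
τ_m = K_s·8F_mD/(πd³) = 1.0429 × 1462.2 = 1524.9 MPa
Soderberg: 1/n_f = τ_a/S_se + τ_m/S_sy = 495.25/455 + 1524.9/662 = 1.08845 + 2.30348 = 3.3919
n_f = 1/3.3919 = 0.2948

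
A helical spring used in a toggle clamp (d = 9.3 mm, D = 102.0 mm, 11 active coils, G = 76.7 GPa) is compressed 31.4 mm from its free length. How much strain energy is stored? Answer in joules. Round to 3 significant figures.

3.03 J

k = Gd⁴/(8D³N_a) = (76.7×10³)(9.3⁴)/(8·102.0³·11) = 6.1439 N/mm
U = ½kδ² = 0.5 × 6.1439 × 31.4² = 3028.8 N·mm = 3.0288 J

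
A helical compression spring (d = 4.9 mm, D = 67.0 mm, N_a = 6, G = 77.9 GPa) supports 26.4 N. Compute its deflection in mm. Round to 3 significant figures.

8.49 mm

k = Gd⁴/(8D³N_a) = (77.9×10³)(4.9⁴)/(8·67.0³·6) = 3.1107 N/mm
δ = F/k = 26.4 / 3.1107 = 8.4869 mm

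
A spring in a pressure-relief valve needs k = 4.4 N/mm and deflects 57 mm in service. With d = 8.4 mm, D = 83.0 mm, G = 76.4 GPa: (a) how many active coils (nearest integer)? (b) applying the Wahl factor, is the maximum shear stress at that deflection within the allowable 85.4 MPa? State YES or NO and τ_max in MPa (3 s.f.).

(a) 19 coils; (b) NO, τ_max = 102 MPa

N_a = Gd⁴/(8D³k) = (76.4×10³)(8.4⁴)/(8·83.0³·4.4) = 18.9 → N_a = 19
Actual rate k = Gd⁴/(8D³·19) = 4.3766 N/mm
Working load F = kδ = 4.3766·57 = 249.46 N
C = 83.0/8.4 = 9.8810; K_W = (4C−1)/(4C−4)+0.615/C = 1.1467
τ_max = K_W·8FD/(πd³) = 1.1467·88.959 = 102.01 MPa
τ_max > 85.4 MPa → exceeds allowable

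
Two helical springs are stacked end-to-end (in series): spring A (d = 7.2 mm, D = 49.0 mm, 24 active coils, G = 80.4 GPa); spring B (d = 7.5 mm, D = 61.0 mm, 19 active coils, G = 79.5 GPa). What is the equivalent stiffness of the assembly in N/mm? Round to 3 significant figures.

4.14 N/mm

k_A = Gd⁴/(8D³N_a) = (80.4×10³)(7.2⁴)/(8·49.0³·24) = 9.5653 N/mm
k_B = Gd⁴/(8D³N_a) = (79.5×10³)(7.5⁴)/(8·61.0³·19) = 7.2909 N/mm
Series: 1/k_eq = 1/9.5653 + 1/7.2909 = 0.2417; k_eq = 4.1373 N/mm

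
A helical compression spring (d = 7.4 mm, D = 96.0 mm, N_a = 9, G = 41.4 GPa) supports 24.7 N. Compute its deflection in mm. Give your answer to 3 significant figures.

k = Gd⁴/(8D³N_a) = (41.4×10³)(7.4⁴)/(8·96.0³·9) = 1.9489 N/mm
δ = F/k = 24.7 / 1.9489 = 12.674 mm

12.7 mm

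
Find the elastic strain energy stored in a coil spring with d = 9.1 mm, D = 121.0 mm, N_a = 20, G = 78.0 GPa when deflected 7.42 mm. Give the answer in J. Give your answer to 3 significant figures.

k = Gd⁴/(8D³N_a) = (78.0×10³)(9.1⁴)/(8·121.0³·20) = 1.8871 N/mm
U = ½kδ² = 0.5 × 1.8871 × 7.42² = 51.947 N·mm = 0.051947 J

0.0519 J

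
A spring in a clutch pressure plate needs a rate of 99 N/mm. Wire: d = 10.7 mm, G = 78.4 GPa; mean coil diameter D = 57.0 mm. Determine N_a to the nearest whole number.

7

N_a = Gd⁴/(8D³k) = (78.4×10³ × 10.7⁴)/(8 × 57.0³ × 99)
    = 1.02766e+09 / 1.46673e+08 = 7.007 → 7 coils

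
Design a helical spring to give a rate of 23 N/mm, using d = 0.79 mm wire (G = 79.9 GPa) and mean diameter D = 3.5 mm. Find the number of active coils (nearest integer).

N_a = Gd⁴/(8D³k) = (79.9×10³ × 0.79⁴)/(8 × 3.5³ × 23)
    = 31121.1 / 7889 = 3.945 → 4 coils

4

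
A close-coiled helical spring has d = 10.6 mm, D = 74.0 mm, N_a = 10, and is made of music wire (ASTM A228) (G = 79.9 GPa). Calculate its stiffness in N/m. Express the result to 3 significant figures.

31100 N/m

k = Gd⁴/(8D³N_a) = (79.9×10³ × 10.6⁴) / (8 × 74.0³ × 10)
  = 1.00872e+09 / 3.24179e+07 = 31.116 N/mm = 31116 N/m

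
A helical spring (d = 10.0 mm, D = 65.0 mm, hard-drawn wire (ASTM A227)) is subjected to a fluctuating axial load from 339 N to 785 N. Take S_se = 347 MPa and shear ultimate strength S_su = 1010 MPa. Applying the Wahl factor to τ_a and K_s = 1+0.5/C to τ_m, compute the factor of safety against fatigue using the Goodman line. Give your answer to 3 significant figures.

4.35

C = D/d = 65.0/10.0 = 6.5000; K_W = (4C−1)/(4C−4)+0.615/C = 1.2310; K_s = 1+0.5/C = 1.0769
F_a = (F_max−F_min)/2 = 223 N; F_m = (F_max+F_min)/2 = 562 N
τ_a = K_W·8F_aD/(πd³) = 1.2310 × 36.911 = 45.437 MPa
τ_m = K_s·8F_mD/(πd³) = 1.0769 × 93.023 = 100.18 MPa
Goodman: 1/n_f = τ_a/S_se + τ_m/S_su = 45.437/347 + 100.18/1010 = 0.13094 + 0.09919 = 0.23013
n_f = 1/0.23013 = 4.345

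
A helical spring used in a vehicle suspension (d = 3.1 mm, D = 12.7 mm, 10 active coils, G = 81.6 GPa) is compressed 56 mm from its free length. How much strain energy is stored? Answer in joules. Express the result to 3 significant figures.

72.1 J

k = Gd⁴/(8D³N_a) = (81.6×10³)(3.1⁴)/(8·12.7³·10) = 45.987 N/mm
U = ½kδ² = 0.5 × 45.987 × 56² = 72108 N·mm = 72.108 J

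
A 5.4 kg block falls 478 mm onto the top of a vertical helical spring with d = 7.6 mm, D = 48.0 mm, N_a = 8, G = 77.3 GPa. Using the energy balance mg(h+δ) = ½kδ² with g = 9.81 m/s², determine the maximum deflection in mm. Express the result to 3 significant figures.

k = Gd⁴/(8D³N_a) = (77.3×10³)(7.6⁴)/(8·48.0³·8) = 36.436 N/mm
W = mg = 5.4 × 9.81 = 52.974 N
½kδ² − Wδ − Wh = 0 → δ = (W + √(W² + 2kWh))/k
δ = (52.974 + √(2806.2 + 1.84523e+06))/36.436 = (52.974 + 1359.4)/36.436 = 38.764 mm

38.8 mm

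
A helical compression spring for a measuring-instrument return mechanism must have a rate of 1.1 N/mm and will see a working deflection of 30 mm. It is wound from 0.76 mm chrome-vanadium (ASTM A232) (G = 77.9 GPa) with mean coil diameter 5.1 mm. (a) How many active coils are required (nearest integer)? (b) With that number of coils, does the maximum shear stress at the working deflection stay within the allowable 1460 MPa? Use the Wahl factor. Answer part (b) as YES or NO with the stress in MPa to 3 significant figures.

(a) 22 coils; (b) YES, τ_max = 1210 MPa

N_a = Gd⁴/(8D³k) = (77.9×10³)(0.76⁴)/(8·5.1³·1.1) = 22.26 → N_a = 22
Actual rate k = Gd⁴/(8D³·22) = 1.1132 N/mm
Working load F = kδ = 1.1132·30 = 33.396 N
C = 5.1/0.76 = 6.7105; K_W = (4C−1)/(4C−4)+0.615/C = 1.2230
τ_max = K_W·8FD/(πd³) = 1.2230·988.01 = 1208.3 MPa
τ_max ≤ 1460 MPa → acceptable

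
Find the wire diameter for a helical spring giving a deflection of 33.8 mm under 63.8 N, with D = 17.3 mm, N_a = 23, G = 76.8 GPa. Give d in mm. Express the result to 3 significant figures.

Required rate k = F/δ = 63.8/33.8 = 1.8876 N/mm
d = (8D³N_a·k / G)^(1/4) = (8·17.3³·23·1.8876 / (76.8×10³))^0.25
  = (23.415)^0.25 = 2.1998 mm

2.20 mm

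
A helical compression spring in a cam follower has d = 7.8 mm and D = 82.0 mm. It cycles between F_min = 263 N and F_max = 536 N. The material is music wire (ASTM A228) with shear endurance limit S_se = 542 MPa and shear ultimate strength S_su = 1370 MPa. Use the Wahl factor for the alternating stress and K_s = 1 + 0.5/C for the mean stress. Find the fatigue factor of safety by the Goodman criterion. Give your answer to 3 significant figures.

3.84

C = D/d = 82.0/7.8 = 10.5128; K_W = (4C−1)/(4C−4)+0.615/C = 1.1373; K_s = 1+0.5/C = 1.0476
F_a = (F_max−F_min)/2 = 136.5 N; F_m = (F_max+F_min)/2 = 399.5 N
τ_a = K_W·8F_aD/(πd³) = 1.1373 × 60.062 = 68.311 MPa
τ_m = K_s·8F_mD/(πd³) = 1.0476 × 175.79 = 184.15 MPa
Goodman: 1/n_f = τ_a/S_se + τ_m/S_su = 68.311/542 + 184.15/1370 = 0.12604 + 0.13441 = 0.26045
n_f = 1/0.26045 = 3.84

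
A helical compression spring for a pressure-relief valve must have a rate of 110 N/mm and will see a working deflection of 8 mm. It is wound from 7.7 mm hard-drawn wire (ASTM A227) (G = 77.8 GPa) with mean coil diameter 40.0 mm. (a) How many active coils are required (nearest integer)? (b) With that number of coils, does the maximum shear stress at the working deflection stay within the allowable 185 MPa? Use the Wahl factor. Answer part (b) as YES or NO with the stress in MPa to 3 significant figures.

N_a = Gd⁴/(8D³k) = (77.8×10³)(7.7⁴)/(8·40.0³·110) = 4.856 → N_a = 5
Actual rate k = Gd⁴/(8D³·5) = 106.83 N/mm
Working load F = kδ = 106.83·8 = 854.66 N
C = 40.0/7.7 = 5.1948; K_W = (4C−1)/(4C−4)+0.615/C = 1.2972
τ_max = K_W·8FD/(πd³) = 1.2972·190.69 = 247.36 MPa
τ_max > 185 MPa → exceeds allowable

(a) 5 coils; (b) NO, τ_max = 247 MPa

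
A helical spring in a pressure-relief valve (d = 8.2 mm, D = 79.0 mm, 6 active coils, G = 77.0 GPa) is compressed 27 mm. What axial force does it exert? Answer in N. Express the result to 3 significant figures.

397 N

k = Gd⁴/(8D³N_a) = (77.0×10³)(8.2⁴)/(8·79.0³·6) = 14.71 N/mm
F = k·δ = 14.71 × 27 = 397.18 N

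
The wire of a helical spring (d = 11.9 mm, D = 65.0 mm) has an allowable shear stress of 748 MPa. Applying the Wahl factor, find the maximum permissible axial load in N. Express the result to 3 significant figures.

C = D/d = 65.0/11.9 = 5.4622
K_W = (4C−1)/(4C−4) + 0.615/C = 20.849/17.849 + 0.1126 = 1.2807
τ_max = K·8FD/(πd³) → F_max = τ_allow·πd³/(8DK)
F_max = 748·π·11.9³/(8·65.0·1.2807) = 3.96e+06/665.95 = 5946.4 N

5950 N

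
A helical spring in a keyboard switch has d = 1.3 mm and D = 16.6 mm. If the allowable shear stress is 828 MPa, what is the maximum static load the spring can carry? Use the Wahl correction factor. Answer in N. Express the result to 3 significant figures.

C = D/d = 16.6/1.3 = 12.7692
K_W = (4C−1)/(4C−4) + 0.615/C = 50.077/47.077 + 0.0482 = 1.1119
τ_max = K·8FD/(πd³) → F_max = τ_allow·πd³/(8DK)
F_max = 828·π·1.3³/(8·16.6·1.1119) = 5714.9/147.66 = 38.704 N

38.7 N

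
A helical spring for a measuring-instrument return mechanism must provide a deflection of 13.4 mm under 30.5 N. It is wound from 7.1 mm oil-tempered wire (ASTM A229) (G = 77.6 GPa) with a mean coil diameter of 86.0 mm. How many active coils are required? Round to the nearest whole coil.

17

Required rate k = F/δ = 30.5/13.4 = 2.2761 N/mm
N_a = Gd⁴/(8D³k) = (77.6×10³ × 7.1⁴)/(8 × 86.0³ × 2.2761)
    = 1.97195e+08 / 1.15819e+07 = 17.03 → 17 coils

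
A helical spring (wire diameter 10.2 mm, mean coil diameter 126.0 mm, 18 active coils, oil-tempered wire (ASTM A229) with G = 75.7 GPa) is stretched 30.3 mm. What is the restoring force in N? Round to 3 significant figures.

k = Gd⁴/(8D³N_a) = (75.7×10³)(10.2⁴)/(8·126.0³·18) = 2.8446 N/mm
F = k·δ = 2.8446 × 30.3 = 86.192 N

86.2 N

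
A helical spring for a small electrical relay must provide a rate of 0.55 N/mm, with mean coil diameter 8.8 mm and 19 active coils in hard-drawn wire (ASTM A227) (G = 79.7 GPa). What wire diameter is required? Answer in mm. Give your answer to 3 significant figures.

d = (8D³N_a·k / G)^(1/4) = (8·8.8³·19·0.55 / (79.7×10³))^0.25
  = (0.71482)^0.25 = 0.9195 mm

0.919 mm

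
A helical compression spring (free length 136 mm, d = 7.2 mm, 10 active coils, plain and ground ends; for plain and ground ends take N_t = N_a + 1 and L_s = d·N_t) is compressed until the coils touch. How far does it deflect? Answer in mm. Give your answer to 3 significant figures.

N_t = 11; L_s = 7.2·11 = 79.2 mm
δ_solid = L₀ − L_s = 136 − 79.2 = 56.8 mm

56.8 mm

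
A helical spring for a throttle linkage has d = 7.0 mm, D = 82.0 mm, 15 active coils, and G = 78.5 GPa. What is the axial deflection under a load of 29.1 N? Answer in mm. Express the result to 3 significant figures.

k = Gd⁴/(8D³N_a) = (78.5×10³)(7.0⁴)/(8·82.0³·15) = 2.8486 N/mm
δ = F/k = 29.1 / 2.8486 = 10.215 mm

10.2 mm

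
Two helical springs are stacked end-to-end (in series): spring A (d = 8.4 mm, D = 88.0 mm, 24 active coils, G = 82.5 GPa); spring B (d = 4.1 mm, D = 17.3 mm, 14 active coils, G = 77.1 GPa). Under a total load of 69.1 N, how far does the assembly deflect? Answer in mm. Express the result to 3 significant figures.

23.9 mm

k_A = Gd⁴/(8D³N_a) = (82.5×10³)(8.4⁴)/(8·88.0³·24) = 3.1392 N/mm
k_B = Gd⁴/(8D³N_a) = (77.1×10³)(4.1⁴)/(8·17.3³·14) = 37.569 N/mm
Series: 1/k_eq = 1/3.1392 + 1/37.569 = 0.34517; k_eq = 2.8971 N/mm
δ = F/k_eq = 69.1/2.8971 = 23.851 mm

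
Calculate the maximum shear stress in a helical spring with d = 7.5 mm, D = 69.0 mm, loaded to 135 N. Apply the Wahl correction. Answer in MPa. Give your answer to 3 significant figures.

Spring index C = D/d = 69.0/7.5 = 9.2000
K_W = (4C−1)/(4C−4) + 0.615/C = 35.800/32.800 + 0.0668 = 1.1583
τ₀ = 8FD/(πd³) = 8·135·69.0/(π·7.5³) = 74520/1325.4 = 56.226 MPa
τ_max = K·τ₀ = 1.1583 × 56.226 = 65.128 MPa

65.1 MPa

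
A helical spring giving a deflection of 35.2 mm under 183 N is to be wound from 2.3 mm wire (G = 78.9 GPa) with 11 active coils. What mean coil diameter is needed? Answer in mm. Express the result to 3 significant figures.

Required rate k = F/δ = 183/35.2 = 5.1989 N/mm
D = (Gd⁴/(8N_a·k))^(1/3) = (78.9×10³·2.3⁴/(8·11·5.1989))^(1/3)
  = (4826.11)^(1/3) = 16.8992 mm

16.9 mm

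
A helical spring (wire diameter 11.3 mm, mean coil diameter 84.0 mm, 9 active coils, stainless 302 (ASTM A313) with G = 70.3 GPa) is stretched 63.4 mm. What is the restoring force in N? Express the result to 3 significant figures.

k = Gd⁴/(8D³N_a) = (70.3×10³)(11.3⁴)/(8·84.0³·9) = 26.86 N/mm
F = k·δ = 26.86 × 63.4 = 1702.9 N

1700 N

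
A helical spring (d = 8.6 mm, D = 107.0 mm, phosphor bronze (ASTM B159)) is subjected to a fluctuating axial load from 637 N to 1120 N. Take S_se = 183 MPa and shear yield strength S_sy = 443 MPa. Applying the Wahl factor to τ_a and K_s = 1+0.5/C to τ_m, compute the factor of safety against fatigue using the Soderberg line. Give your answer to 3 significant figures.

C = D/d = 107.0/8.6 = 12.4419; K_W = (4C−1)/(4C−4)+0.615/C = 1.1150; K_s = 1+0.5/C = 1.0402
F_a = (F_max−F_min)/2 = 241.5 N; F_m = (F_max+F_min)/2 = 878.5 N
τ_a = K_W·8F_aD/(πd³) = 1.1150 × 103.45 = 115.35 MPa
τ_m = K_s·8F_mD/(πd³) = 1.0402 × 376.33 = 391.45 MPa
Soderberg: 1/n_f = τ_a/S_se + τ_m/S_sy = 115.35/183 + 391.45/443 = 0.63032 + 0.88365 = 1.514
n_f = 1/1.514 = 0.6605

0.661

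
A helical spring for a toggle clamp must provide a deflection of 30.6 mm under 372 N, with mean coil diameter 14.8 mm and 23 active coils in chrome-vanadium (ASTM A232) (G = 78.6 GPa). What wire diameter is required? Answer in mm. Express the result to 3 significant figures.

Required rate k = F/δ = 372/30.6 = 12.157 N/mm
d = (8D³N_a·k / G)^(1/4) = (8·14.8³·23·12.157 / (78.6×10³))^0.25
  = (92.258)^0.25 = 3.0992 mm

3.10 mm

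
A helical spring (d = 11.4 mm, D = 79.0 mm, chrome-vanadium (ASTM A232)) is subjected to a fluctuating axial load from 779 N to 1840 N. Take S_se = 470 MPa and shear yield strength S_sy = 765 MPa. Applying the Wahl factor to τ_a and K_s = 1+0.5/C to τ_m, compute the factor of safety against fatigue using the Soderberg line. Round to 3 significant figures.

C = D/d = 79.0/11.4 = 6.9298; K_W = (4C−1)/(4C−4)+0.615/C = 1.2152; K_s = 1+0.5/C = 1.0722
F_a = (F_max−F_min)/2 = 530.5 N; F_m = (F_max+F_min)/2 = 1309.5 N
τ_a = K_W·8F_aD/(πd³) = 1.2152 × 72.034 = 87.538 MPa
τ_m = K_s·8F_mD/(πd³) = 1.0722 × 177.81 = 190.64 MPa
Soderberg: 1/n_f = τ_a/S_se + τ_m/S_sy = 87.538/470 + 190.64/765 = 0.18625 + 0.24920 = 0.43545
n_f = 1/0.43545 = 2.296

2.30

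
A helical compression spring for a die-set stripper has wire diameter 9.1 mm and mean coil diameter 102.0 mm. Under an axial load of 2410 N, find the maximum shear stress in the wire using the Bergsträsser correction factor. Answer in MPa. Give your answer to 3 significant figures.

930 MPa

Spring index C = D/d = 102.0/9.1 = 11.2088
K_B = (4C+2)/(4C−3) = 46.835/41.835 = 1.1195
τ₀ = 8FD/(πd³) = 8·2410·102.0/(π·9.1³) = 1.96656e+06/2367.4 = 830.68 MPa
τ_max = K·τ₀ = 1.1195 × 830.68 = 929.96 MPa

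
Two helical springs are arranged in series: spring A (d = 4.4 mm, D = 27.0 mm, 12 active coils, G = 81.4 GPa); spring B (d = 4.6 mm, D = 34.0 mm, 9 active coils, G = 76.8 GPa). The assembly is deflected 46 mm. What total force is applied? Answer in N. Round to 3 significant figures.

319 N

k_A = Gd⁴/(8D³N_a) = (81.4×10³)(4.4⁴)/(8·27.0³·12) = 16.146 N/mm
k_B = Gd⁴/(8D³N_a) = (76.8×10³)(4.6⁴)/(8·34.0³·9) = 12.151 N/mm
Series: 1/k_eq = 1/16.146 + 1/12.151 = 0.14423; k_eq = 6.9334 N/mm
F = k_eq·δ = 6.9334·46 = 318.94 N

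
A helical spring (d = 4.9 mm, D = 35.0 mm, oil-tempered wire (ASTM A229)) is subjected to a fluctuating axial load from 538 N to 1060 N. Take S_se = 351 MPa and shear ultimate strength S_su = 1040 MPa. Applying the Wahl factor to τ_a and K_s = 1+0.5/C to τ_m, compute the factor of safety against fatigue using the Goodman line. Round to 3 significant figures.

C = D/d = 35.0/4.9 = 7.1429; K_W = (4C−1)/(4C−4)+0.615/C = 1.2082; K_s = 1+0.5/C = 1.0700
F_a = (F_max−F_min)/2 = 261 N; F_m = (F_max+F_min)/2 = 799 N
τ_a = K_W·8F_aD/(πd³) = 1.2082 × 197.72 = 238.89 MPa
τ_m = K_s·8F_mD/(πd³) = 1.0700 × 605.29 = 647.67 MPa
Goodman: 1/n_f = τ_a/S_se + τ_m/S_su = 238.89/351 + 647.67/1040 = 0.68060 + 0.62275 = 1.3034
n_f = 1/1.3034 = 0.7673

0.767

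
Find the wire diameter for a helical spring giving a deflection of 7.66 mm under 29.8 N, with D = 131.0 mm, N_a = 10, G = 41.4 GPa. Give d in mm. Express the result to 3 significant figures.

11.4 mm

Required rate k = F/δ = 29.8/7.66 = 3.8903 N/mm
d = (8D³N_a·k / G)^(1/4) = (8·131.0³·10·3.8903 / (41.4×10³))^0.25
  = (16900)^0.25 = 11.4018 mm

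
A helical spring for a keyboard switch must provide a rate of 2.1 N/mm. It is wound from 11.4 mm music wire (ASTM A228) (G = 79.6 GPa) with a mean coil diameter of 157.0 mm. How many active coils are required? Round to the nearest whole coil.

21

N_a = Gd⁴/(8D³k) = (79.6×10³ × 11.4⁴)/(8 × 157.0³ × 2.1)
    = 1.34441e+09 / 6.50142e+07 = 20.68 → 21 coils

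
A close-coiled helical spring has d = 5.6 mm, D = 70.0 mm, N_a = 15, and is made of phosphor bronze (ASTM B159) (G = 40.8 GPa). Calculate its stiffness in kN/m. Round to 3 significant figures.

k = Gd⁴/(8D³N_a) = (40.8×10³ × 5.6⁴) / (8 × 70.0³ × 15)
  = 4.01247e+07 / 4.116e+07 = 0.97485 N/mm

0.975 kN/m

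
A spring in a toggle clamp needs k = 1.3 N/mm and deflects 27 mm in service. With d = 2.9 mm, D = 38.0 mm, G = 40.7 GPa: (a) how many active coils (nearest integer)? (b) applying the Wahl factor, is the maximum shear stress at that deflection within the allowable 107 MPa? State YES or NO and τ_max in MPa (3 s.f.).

(a) 5 coils; (b) NO, τ_max = 156 MPa

N_a = Gd⁴/(8D³k) = (40.7×10³)(2.9⁴)/(8·38.0³·1.3) = 5.044 → N_a = 5
Actual rate k = Gd⁴/(8D³·5) = 1.3115 N/mm
Working load F = kδ = 1.3115·27 = 35.411 N
C = 38.0/2.9 = 13.1034; K_W = (4C−1)/(4C−4)+0.615/C = 1.1089
τ_max = K_W·8FD/(πd³) = 1.1089·140.5 = 155.8 MPa
τ_max > 107 MPa → exceeds allowable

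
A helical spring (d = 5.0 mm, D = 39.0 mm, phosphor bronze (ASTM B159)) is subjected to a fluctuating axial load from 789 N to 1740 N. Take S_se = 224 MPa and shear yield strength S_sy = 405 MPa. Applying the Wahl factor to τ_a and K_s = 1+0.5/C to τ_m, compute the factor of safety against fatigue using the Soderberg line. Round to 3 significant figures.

C = D/d = 39.0/5.0 = 7.8000; K_W = (4C−1)/(4C−4)+0.615/C = 1.1891; K_s = 1+0.5/C = 1.0641
F_a = (F_max−F_min)/2 = 475.5 N; F_m = (F_max+F_min)/2 = 1264.5 N
τ_a = K_W·8F_aD/(πd³) = 1.1891 × 377.79 = 449.24 MPa
τ_m = K_s·8F_mD/(πd³) = 1.0641 × 1004.6 = 1069 MPa
Soderberg: 1/n_f = τ_a/S_se + τ_m/S_sy = 449.24/224 + 1069/405 = 2.00554 + 2.63962 = 4.6452
n_f = 1/4.6452 = 0.2153

0.215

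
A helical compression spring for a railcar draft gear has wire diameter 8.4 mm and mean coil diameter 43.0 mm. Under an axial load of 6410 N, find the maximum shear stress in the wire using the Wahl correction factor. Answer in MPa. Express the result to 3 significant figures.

Spring index C = D/d = 43.0/8.4 = 5.1190
K_W = (4C−1)/(4C−4) + 0.615/C = 19.476/16.476 + 0.1201 = 1.3022
τ₀ = 8FD/(πd³) = 8·6410·43.0/(π·8.4³) = 2.20504e+06/1862 = 1184.2 MPa
τ_max = K·τ₀ = 1.3022 × 1184.2 = 1542.1 MPa

1540 MPa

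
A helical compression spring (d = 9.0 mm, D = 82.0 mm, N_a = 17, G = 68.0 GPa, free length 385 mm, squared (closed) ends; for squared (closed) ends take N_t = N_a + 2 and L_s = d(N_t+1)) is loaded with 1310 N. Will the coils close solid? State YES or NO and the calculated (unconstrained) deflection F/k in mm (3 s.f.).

YES, δ = 220 mm

k = Gd⁴/(8D³N_a) = (68.0×10³)(9.0⁴)/(8·82.0³·17) = 5.9497 N/mm
N_t = 19; L_s = 9.0·20 = 180 mm; δ_solid = L₀ − L_s = 385 − 180 = 205 mm
δ = F/k = 1310/5.9497 = 220.18 mm
δ ≥ δ_solid → spring goes solid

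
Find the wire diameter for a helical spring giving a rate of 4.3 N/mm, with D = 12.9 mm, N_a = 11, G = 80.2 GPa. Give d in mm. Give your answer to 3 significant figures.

1.78 mm

d = (8D³N_a·k / G)^(1/4) = (8·12.9³·11·4.3 / (80.2×10³))^0.25
  = (10.129)^0.25 = 1.7840 mm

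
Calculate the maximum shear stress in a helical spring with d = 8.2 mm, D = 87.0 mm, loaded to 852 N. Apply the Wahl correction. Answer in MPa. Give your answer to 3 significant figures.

389 MPa

Spring index C = D/d = 87.0/8.2 = 10.6098
K_W = (4C−1)/(4C−4) + 0.615/C = 41.439/38.439 + 0.0580 = 1.1360
τ₀ = 8FD/(πd³) = 8·852·87.0/(π·8.2³) = 592992/1732.2 = 342.34 MPa
τ_max = K·τ₀ = 1.1360 × 342.34 = 388.9 MPa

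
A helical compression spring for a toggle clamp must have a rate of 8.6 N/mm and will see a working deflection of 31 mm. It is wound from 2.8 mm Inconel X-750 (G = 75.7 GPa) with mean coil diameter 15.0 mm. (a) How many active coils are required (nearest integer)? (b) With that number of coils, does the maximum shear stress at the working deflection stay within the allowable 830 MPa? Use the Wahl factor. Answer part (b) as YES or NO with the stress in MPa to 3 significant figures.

N_a = Gd⁴/(8D³k) = (75.7×10³)(2.8⁴)/(8·15.0³·8.6) = 20.04 → N_a = 20
Actual rate k = Gd⁴/(8D³·20) = 8.6166 N/mm
Working load F = kδ = 8.6166·31 = 267.11 N
C = 15.0/2.8 = 5.3571; K_W = (4C−1)/(4C−4)+0.615/C = 1.2869
τ_max = K_W·8FD/(πd³) = 1.2869·464.79 = 598.15 MPa
τ_max ≤ 830 MPa → acceptable

(a) 20 coils; (b) YES, τ_max = 598 MPa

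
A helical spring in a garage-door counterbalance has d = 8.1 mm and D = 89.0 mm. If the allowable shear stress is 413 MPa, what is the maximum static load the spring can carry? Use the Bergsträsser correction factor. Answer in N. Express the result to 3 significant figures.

863 N

C = D/d = 89.0/8.1 = 10.9877
K_B = (4C+2)/(4C−3) = 45.951/40.951 = 1.1221
τ_max = K·8FD/(πd³) → F_max = τ_allow·πd³/(8DK)
F_max = 413·π·8.1³/(8·89.0·1.1221) = 6.8953e+05/798.93 = 863.07 N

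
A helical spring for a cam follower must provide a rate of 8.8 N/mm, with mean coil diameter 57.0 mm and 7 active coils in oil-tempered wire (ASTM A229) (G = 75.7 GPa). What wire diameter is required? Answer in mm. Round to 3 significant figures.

d = (8D³N_a·k / G)^(1/4) = (8·57.0³·7·8.8 / (75.7×10³))^0.25
  = (1205.6)^0.25 = 5.8925 mm

5.89 mm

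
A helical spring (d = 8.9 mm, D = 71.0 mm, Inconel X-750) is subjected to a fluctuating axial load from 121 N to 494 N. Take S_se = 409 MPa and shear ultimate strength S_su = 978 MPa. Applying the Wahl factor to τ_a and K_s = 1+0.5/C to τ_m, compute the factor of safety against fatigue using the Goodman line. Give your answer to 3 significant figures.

C = D/d = 71.0/8.9 = 7.9775; K_W = (4C−1)/(4C−4)+0.615/C = 1.1846; K_s = 1+0.5/C = 1.0627
F_a = (F_max−F_min)/2 = 186.5 N; F_m = (F_max+F_min)/2 = 307.5 N
τ_a = K_W·8F_aD/(πd³) = 1.1846 × 47.831 = 56.659 MPa
τ_m = K_s·8F_mD/(πd³) = 1.0627 × 78.863 = 83.806 MPa
Goodman: 1/n_f = τ_a/S_se + τ_m/S_su = 56.659/409 + 83.806/978 = 0.13853 + 0.08569 = 0.22422
n_f = 1/0.22422 = 4.46

4.46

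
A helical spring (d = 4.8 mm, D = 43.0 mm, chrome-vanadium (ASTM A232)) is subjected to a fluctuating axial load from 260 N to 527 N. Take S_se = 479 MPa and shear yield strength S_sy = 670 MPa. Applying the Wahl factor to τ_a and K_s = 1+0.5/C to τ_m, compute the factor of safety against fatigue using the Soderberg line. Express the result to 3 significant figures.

C = D/d = 43.0/4.8 = 8.9583; K_W = (4C−1)/(4C−4)+0.615/C = 1.1629; K_s = 1+0.5/C = 1.0558
F_a = (F_max−F_min)/2 = 133.5 N; F_m = (F_max+F_min)/2 = 393.5 N
τ_a = K_W·8F_aD/(πd³) = 1.1629 × 132.18 = 153.71 MPa
τ_m = K_s·8F_mD/(πd³) = 1.0558 × 389.61 = 411.36 MPa
Soderberg: 1/n_f = τ_a/S_se + τ_m/S_sy = 153.71/479 + 411.36/670 = 0.32090 + 0.61396 = 0.93486
n_f = 1/0.93486 = 1.07

1.07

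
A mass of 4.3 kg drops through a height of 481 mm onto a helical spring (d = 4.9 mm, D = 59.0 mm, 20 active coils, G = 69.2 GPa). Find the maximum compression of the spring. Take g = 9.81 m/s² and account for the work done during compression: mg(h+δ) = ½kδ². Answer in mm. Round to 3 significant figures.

k = Gd⁴/(8D³N_a) = (69.2×10³)(4.9⁴)/(8·59.0³·20) = 1.214 N/mm
W = mg = 4.3 × 9.81 = 42.183 N
½kδ² − Wδ − Wh = 0 → δ = (W + √(W² + 2kWh))/k
δ = (42.183 + √(1779.4 + 49263.7))/1.214 = (42.183 + 225.93)/1.214 = 220.85 mm

221 mm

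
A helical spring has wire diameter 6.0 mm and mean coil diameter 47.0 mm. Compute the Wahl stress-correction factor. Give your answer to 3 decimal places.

1.188

C = D/d = 47.0/6.0 = 7.8333
K_W = (4C−1)/(4C−4) + 0.615/C = 30.333/27.333 + 0.0785 = 1.1883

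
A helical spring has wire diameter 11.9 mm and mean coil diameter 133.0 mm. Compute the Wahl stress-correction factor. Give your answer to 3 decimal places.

C = D/d = 133.0/11.9 = 11.1765
K_W = (4C−1)/(4C−4) + 0.615/C = 43.706/40.706 + 0.0550 = 1.1287

1.129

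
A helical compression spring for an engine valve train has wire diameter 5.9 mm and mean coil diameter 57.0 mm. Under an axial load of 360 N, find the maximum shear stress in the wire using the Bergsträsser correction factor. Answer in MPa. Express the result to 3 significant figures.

Spring index C = D/d = 57.0/5.9 = 9.6610
K_B = (4C+2)/(4C−3) = 40.644/35.644 = 1.1403
τ₀ = 8FD/(πd³) = 8·360·57.0/(π·5.9³) = 164160/645.22 = 254.43 MPa
τ_max = K·τ₀ = 1.1403 × 254.43 = 290.12 MPa

290 MPa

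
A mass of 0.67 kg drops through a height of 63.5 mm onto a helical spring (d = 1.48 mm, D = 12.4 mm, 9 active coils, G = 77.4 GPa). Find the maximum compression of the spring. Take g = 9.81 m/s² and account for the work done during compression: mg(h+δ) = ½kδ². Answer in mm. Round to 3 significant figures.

20.2 mm

k = Gd⁴/(8D³N_a) = (77.4×10³)(1.48⁴)/(8·12.4³·9) = 2.7051 N/mm
W = mg = 0.67 × 9.81 = 6.5727 N
½kδ² − Wδ − Wh = 0 → δ = (W + √(W² + 2kWh))/k
δ = (6.5727 + √(43.2 + 2258.07))/2.7051 = (6.5727 + 47.972)/2.7051 = 20.163 mm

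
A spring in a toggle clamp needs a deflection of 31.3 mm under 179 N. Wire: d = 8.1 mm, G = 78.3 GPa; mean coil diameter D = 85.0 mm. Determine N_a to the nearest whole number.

12

Required rate k = F/δ = 179/31.3 = 5.7188 N/mm
N_a = Gd⁴/(8D³k) = (78.3×10³ × 8.1⁴)/(8 × 85.0³ × 5.7188)
    = 3.37056e+08 / 2.80967e+07 = 12 → 12 coils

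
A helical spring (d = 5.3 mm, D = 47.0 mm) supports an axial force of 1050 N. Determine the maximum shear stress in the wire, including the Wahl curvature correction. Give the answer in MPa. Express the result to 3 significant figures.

983 MPa

Spring index C = D/d = 47.0/5.3 = 8.8679
K_W = (4C−1)/(4C−4) + 0.615/C = 34.472/31.472 + 0.0694 = 1.1647
τ₀ = 8FD/(πd³) = 8·1050·47.0/(π·5.3³) = 394800/467.71 = 844.11 MPa
τ_max = K·τ₀ = 1.1647 × 844.11 = 983.12 MPa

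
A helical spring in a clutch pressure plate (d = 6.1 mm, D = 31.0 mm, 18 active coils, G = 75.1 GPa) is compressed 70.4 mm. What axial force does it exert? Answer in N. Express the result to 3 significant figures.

1710 N

k = Gd⁴/(8D³N_a) = (75.1×10³)(6.1⁴)/(8·31.0³·18) = 24.239 N/mm
F = k·δ = 24.239 × 70.4 = 1706.4 N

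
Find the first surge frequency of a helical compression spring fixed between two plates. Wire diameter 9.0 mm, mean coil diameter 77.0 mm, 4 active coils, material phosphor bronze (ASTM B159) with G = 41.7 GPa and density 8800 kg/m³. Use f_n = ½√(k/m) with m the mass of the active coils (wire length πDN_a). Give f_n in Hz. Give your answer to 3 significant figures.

k = Gd⁴/(8D³N_a) = (41.7×10³)(9.0⁴)/(8·77.0³·4) = 18.728 N/mm = 18728 N/m
Wire length L = πDN_a = π·77.0·4 = 967.61 mm
m = ρ·(πd²/4)·L = 8800 × 63.617×10⁻⁶ m² × 0.96761 m = 0.5417 kg
f_n = ½√(k/m) = 0.5·√(18728/0.5417) = 0.5·√(34572) = 92.968 Hz

93.0 Hz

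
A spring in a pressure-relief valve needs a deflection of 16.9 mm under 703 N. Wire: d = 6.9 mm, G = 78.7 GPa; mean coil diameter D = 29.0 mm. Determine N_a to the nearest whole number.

22

Required rate k = F/δ = 703/16.9 = 41.598 N/mm
N_a = Gd⁴/(8D³k) = (78.7×10³ × 6.9⁴)/(8 × 29.0³ × 41.598)
    = 1.7839e+08 / 8.1162e+06 = 21.98 → 22 coils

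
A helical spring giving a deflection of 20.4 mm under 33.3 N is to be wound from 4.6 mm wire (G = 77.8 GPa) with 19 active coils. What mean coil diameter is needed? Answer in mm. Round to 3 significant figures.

52.0 mm

Required rate k = F/δ = 33.3/20.4 = 1.6324 N/mm
D = (Gd⁴/(8N_a·k))^(1/3) = (77.8×10³·4.6⁴/(8·19·1.6324))^(1/3)
  = (140396)^(1/3) = 51.9738 mm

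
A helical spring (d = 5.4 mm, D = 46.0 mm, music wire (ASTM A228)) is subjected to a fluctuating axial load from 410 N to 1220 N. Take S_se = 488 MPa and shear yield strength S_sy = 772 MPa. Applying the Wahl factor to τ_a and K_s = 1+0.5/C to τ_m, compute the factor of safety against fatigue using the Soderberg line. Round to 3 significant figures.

0.643

C = D/d = 46.0/5.4 = 8.5185; K_W = (4C−1)/(4C−4)+0.615/C = 1.1719; K_s = 1+0.5/C = 1.0587
F_a = (F_max−F_min)/2 = 405 N; F_m = (F_max+F_min)/2 = 815 N
τ_a = K_W·8F_aD/(πd³) = 1.1719 × 301.28 = 353.09 MPa
τ_m = K_s·8F_mD/(πd³) = 1.0587 × 606.28 = 641.87 MPa
Soderberg: 1/n_f = τ_a/S_se + τ_m/S_sy = 353.09/488 + 641.87/772 = 0.72354 + 0.83143 = 1.555
n_f = 1/1.555 = 0.6431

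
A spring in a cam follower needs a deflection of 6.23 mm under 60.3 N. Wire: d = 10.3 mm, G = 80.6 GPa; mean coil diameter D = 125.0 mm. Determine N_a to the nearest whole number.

Required rate k = F/δ = 60.3/6.23 = 9.679 N/mm
N_a = Gd⁴/(8D³k) = (80.6×10³ × 10.3⁴)/(8 × 125.0³ × 9.679)
    = 9.0716e+08 / 1.51234e+08 = 5.998 → 6 coils

6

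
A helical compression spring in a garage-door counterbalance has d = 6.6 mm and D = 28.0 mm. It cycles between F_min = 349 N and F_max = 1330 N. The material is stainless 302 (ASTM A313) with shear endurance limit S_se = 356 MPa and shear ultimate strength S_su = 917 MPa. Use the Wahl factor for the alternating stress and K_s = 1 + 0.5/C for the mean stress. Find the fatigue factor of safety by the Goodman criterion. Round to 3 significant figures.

1.38

C = D/d = 28.0/6.6 = 4.2424; K_W = (4C−1)/(4C−4)+0.615/C = 1.3763; K_s = 1+0.5/C = 1.1179
F_a = (F_max−F_min)/2 = 490.5 N; F_m = (F_max+F_min)/2 = 839.5 N
τ_a = K_W·8F_aD/(πd³) = 1.3763 × 121.65 = 167.42 MPa
τ_m = K_s·8F_mD/(πd³) = 1.1179 × 208.2 = 232.74 MPa
Goodman: 1/n_f = τ_a/S_se + τ_m/S_su = 167.42/356 + 232.74/917 = 0.47028 + 0.25381 = 0.72409
n_f = 1/0.72409 = 1.381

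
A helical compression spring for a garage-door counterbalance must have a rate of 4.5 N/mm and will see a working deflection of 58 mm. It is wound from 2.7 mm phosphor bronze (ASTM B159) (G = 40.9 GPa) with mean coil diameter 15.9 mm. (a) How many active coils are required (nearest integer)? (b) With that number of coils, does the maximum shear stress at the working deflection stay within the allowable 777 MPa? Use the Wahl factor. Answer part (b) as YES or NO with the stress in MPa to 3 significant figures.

N_a = Gd⁴/(8D³k) = (40.9×10³)(2.7⁴)/(8·15.9³·4.5) = 15.02 → N_a = 15
Actual rate k = Gd⁴/(8D³·15) = 4.5062 N/mm
Working load F = kδ = 4.5062·58 = 261.36 N
C = 15.9/2.7 = 5.8889; K_W = (4C−1)/(4C−4)+0.615/C = 1.2578
τ_max = K_W·8FD/(πd³) = 1.2578·537.63 = 676.25 MPa
τ_max ≤ 777 MPa → acceptable

(a) 15 coils; (b) YES, τ_max = 676 MPa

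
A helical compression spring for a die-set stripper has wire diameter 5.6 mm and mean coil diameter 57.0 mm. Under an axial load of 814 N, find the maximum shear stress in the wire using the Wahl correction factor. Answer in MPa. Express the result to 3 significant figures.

Spring index C = D/d = 57.0/5.6 = 10.1786
K_W = (4C−1)/(4C−4) + 0.615/C = 39.714/36.714 + 0.0604 = 1.1421
τ₀ = 8FD/(πd³) = 8·814·57.0/(π·5.6³) = 371184/551.71 = 672.78 MPa
τ_max = K·τ₀ = 1.1421 × 672.78 = 768.41 MPa

768 MPa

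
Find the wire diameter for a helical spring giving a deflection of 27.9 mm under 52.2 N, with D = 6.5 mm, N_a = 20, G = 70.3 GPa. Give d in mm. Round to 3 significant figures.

Required rate k = F/δ = 52.2/27.9 = 1.871 N/mm
d = (8D³N_a·k / G)^(1/4) = (8·6.5³·20·1.871 / (70.3×10³))^0.25
  = (1.1694)^0.25 = 1.0399 mm

1.04 mm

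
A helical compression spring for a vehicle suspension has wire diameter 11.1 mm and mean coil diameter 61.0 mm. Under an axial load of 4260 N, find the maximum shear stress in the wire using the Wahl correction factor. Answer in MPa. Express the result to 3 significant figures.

619 MPa

Spring index C = D/d = 61.0/11.1 = 5.4955
K_W = (4C−1)/(4C−4) + 0.615/C = 20.982/17.982 + 0.1119 = 1.2787
τ₀ = 8FD/(πd³) = 8·4260·61.0/(π·11.1³) = 2.07888e+06/4296.5 = 483.85 MPa
τ_max = K·τ₀ = 1.2787 × 483.85 = 618.72 MPa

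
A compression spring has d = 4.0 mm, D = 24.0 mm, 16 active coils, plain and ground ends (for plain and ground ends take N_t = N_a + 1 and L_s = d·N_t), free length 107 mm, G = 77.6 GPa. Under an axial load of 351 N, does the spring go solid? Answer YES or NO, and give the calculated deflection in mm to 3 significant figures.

k = Gd⁴/(8D³N_a) = (77.6×10³)(4.0⁴)/(8·24.0³·16) = 11.227 N/mm
N_t = 17; L_s = 4.0·17 = 68 mm; δ_solid = L₀ − L_s = 107 − 68 = 39 mm
δ = F/k = 351/11.227 = 31.264 mm
δ < δ_solid → spring does not go solid

NO, δ = 31.3 mm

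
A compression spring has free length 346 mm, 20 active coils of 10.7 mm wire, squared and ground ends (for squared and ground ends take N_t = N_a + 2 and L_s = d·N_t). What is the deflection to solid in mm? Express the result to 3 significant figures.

N_t = 22; L_s = 10.7·22 = 235.4 mm
δ_solid = L₀ − L_s = 346 − 235.4 = 110.6 mm

111 mm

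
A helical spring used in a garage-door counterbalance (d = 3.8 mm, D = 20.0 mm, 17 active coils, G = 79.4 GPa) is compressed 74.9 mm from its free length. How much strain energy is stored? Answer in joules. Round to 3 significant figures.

42.7 J

k = Gd⁴/(8D³N_a) = (79.4×10³)(3.8⁴)/(8·20.0³·17) = 15.217 N/mm
U = ½kδ² = 0.5 × 15.217 × 74.9² = 42683 N·mm = 42.683 J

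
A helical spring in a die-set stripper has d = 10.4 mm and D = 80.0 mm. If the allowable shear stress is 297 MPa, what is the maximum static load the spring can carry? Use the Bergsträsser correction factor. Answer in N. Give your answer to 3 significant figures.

C = D/d = 80.0/10.4 = 7.6923
K_B = (4C+2)/(4C−3) = 32.769/27.769 = 1.1801
τ_max = K·8FD/(πd³) → F_max = τ_allow·πd³/(8DK)
F_max = 297·π·10.4³/(8·80.0·1.1801) = 1.0496e+06/755.24 = 1389.7 N

1390 N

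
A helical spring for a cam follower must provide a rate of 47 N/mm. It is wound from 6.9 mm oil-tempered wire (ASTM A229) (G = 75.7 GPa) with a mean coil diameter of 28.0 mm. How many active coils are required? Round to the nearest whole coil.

21

N_a = Gd⁴/(8D³k) = (75.7×10³ × 6.9⁴)/(8 × 28.0³ × 47)
    = 1.7159e+08 / 8.25395e+06 = 20.79 → 21 coils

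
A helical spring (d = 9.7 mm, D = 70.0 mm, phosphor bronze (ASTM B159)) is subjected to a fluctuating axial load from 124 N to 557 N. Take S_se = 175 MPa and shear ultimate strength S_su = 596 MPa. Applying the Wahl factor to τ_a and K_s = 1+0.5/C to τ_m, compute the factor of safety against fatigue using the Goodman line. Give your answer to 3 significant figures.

C = D/d = 70.0/9.7 = 7.2165; K_W = (4C−1)/(4C−4)+0.615/C = 1.2059; K_s = 1+0.5/C = 1.0693
F_a = (F_max−F_min)/2 = 216.5 N; F_m = (F_max+F_min)/2 = 340.5 N
τ_a = K_W·8F_aD/(πd³) = 1.2059 × 42.284 = 50.989 MPa
τ_m = K_s·8F_mD/(πd³) = 1.0693 × 66.503 = 71.111 MPa
Goodman: 1/n_f = τ_a/S_se + τ_m/S_su = 50.989/175 + 71.111/596 = 0.29137 + 0.11931 = 0.41068
n_f = 1/0.41068 = 2.435

2.43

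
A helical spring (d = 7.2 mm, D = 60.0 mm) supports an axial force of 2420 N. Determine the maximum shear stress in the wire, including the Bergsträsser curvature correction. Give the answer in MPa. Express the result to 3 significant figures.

1150 MPa

Spring index C = D/d = 60.0/7.2 = 8.3333
K_B = (4C+2)/(4C−3) = 35.333/30.333 = 1.1648
τ₀ = 8FD/(πd³) = 8·2420·60.0/(π·7.2³) = 1.1616e+06/1172.6 = 990.62 MPa
τ_max = K·τ₀ = 1.1648 × 990.62 = 1153.9 MPa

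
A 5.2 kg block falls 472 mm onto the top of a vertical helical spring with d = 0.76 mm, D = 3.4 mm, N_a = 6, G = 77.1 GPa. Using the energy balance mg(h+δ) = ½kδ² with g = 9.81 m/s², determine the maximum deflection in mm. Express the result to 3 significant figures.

63.3 mm

k = Gd⁴/(8D³N_a) = (77.1×10³)(0.76⁴)/(8·3.4³·6) = 13.634 N/mm
W = mg = 5.2 × 9.81 = 51.012 N
½kδ² − Wδ − Wh = 0 → δ = (W + √(W² + 2kWh))/k
δ = (51.012 + √(2602.2 + 656561))/13.634 = (51.012 + 811.89)/13.634 = 63.289 mm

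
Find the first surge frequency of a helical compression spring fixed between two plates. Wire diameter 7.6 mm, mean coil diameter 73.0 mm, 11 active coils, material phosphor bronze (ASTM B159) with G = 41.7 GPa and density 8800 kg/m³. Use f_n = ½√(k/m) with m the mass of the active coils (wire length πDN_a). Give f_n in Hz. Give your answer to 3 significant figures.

k = Gd⁴/(8D³N_a) = (41.7×10³)(7.6⁴)/(8·73.0³·11) = 4.0639 N/mm = 4063.9 N/m
Wire length L = πDN_a = π·73.0·11 = 2522.7 mm
m = ρ·(πd²/4)·L = 8800 × 45.365×10⁻⁶ m² × 2.5227 m = 1.0071 kg
f_n = ½√(k/m) = 0.5·√(4063.9/1.0071) = 0.5·√(4035.3) = 31.762 Hz

31.8 Hz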